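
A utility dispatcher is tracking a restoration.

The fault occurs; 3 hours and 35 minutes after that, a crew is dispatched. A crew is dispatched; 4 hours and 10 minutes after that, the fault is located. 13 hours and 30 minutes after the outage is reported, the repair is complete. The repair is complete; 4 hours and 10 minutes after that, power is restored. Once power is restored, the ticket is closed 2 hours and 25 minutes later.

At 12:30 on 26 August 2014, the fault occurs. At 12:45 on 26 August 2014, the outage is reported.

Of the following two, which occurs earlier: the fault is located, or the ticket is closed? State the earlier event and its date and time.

The fault occurs: 12:30 Aug 26, 2014.
A crew is dispatched: 12:30 Aug 26, 2014 + 3h35m = 16:05 Aug 26, 2014.
The fault is located: 16:05 Aug 26, 2014 + 4h10m = 20:15 Aug 26, 2014.
The outage is reported: 12:45 Aug 26, 2014.
The repair is complete: 12:45 Aug 26, 2014 + 13h30m = 02:15 Aug 27, 2014.
Power is restored: 02:15 Aug 27, 2014 + 4h10m = 06:25 Aug 27, 2014.
The ticket is closed: 06:25 Aug 27, 2014 + 2h25m = 08:50 Aug 27, 2014.
Comparing: the fault is located at 20:15 Aug 26, 2014 vs the ticket is closed at 08:50 Aug 27, 2014. Earlier: the fault is located.

The fault is located — 20:15 on 26 August 2014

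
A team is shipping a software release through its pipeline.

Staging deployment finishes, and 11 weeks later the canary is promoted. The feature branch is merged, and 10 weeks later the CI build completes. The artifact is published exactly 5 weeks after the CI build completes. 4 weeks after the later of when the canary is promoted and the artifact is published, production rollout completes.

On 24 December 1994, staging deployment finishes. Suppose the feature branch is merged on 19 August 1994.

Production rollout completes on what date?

Staging deployment finishes: Dec 24, 1994.
The canary is promoted: Dec 24, 1994 + 11 weeks = Mar 11, 1995.
The feature branch is merged: Aug 19, 1994.
The CI build completes: Aug 19, 1994 + 10 weeks = Oct 28, 1994.
The artifact is published: Oct 28, 1994 + 5 weeks = Dec 2, 1994.
Both prerequisites met — the canary is promoted (Mar 11, 1995), the artifact is published (Dec 2, 1994); the later is Mar 11, 1995.
Production rollout completes: Mar 11, 1995 + 4 weeks = Apr 8, 1995.

8 April 1995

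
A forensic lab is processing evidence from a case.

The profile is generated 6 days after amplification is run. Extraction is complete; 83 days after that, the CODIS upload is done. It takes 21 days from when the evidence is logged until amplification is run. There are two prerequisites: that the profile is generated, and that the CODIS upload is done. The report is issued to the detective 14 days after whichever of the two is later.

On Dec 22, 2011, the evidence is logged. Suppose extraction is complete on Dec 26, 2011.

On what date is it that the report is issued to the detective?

The evidence is logged: Dec 22, 2011.
Amplification is run: Dec 22, 2011 + 21 days = Jan 12, 2012.
The profile is generated: Jan 12, 2012 + 6 days = Jan 18, 2012.
Extraction is complete: Dec 26, 2011.
The CODIS upload is done: Dec 26, 2011 + 83 days = Mar 18, 2012.
Both prerequisites met — the profile is generated (Jan 18, 2012), the CODIS upload is done (Mar 18, 2012); the later is Mar 18, 2012.
The report is issued to the detective: Mar 18, 2012 + 14 days = Apr 1, 2012.

Apr 1, 2012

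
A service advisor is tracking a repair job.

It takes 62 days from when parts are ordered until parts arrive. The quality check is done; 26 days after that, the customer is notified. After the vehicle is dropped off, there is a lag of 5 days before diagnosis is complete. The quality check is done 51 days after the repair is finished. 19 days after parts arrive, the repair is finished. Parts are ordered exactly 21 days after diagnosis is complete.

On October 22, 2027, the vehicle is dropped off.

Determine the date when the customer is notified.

The vehicle is dropped off: Oct 22, 2027.
Diagnosis is complete: Oct 22, 2027 + 5 days = Oct 27, 2027.
Parts are ordered: Oct 27, 2027 + 21 days = Nov 17, 2027.
Parts arrive: Nov 17, 2027 + 62 days = Jan 18, 2028.
The repair is finished: Jan 18, 2028 + 19 days = Feb 6, 2028.
The quality check is done: Feb 6, 2028 + 51 days = Mar 28, 2028.
The customer is notified: Mar 28, 2028 + 26 days = Apr 23, 2028.

April 23, 2028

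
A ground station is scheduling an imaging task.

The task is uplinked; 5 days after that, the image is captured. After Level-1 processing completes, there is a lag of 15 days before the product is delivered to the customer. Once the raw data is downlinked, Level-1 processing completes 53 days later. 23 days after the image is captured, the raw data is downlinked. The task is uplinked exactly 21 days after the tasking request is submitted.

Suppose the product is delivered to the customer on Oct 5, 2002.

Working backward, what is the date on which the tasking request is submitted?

Jun 10, 2002

The product is delivered to the customer: Oct 5, 2002.
Level-1 processing completes: Oct 5, 2002 − 15 days = Sep 20, 2002.
The raw data is downlinked: Sep 20, 2002 − 53 days = Jul 29, 2002.
The image is captured: Jul 29, 2002 − 23 days = Jul 6, 2002.
The task is uplinked: Jul 6, 2002 − 5 days = Jul 1, 2002.
The tasking request is submitted: Jul 1, 2002 − 21 days = Jun 10, 2002.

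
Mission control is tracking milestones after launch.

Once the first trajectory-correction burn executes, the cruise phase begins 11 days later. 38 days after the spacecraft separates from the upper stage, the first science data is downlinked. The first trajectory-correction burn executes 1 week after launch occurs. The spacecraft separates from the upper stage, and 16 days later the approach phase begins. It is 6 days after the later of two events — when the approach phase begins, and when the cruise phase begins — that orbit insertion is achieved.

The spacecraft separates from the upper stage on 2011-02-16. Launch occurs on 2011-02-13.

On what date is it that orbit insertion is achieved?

The spacecraft separates from the upper stage: Feb 16, 2011.
The approach phase begins: Feb 16, 2011 + 16 days = Mar 4, 2011.
Launch occurs: Feb 13, 2011.
The first trajectory-correction burn executes: Feb 13, 2011 + 1 week = Feb 20, 2011.
The cruise phase begins: Feb 20, 2011 + 11 days = Mar 3, 2011.
Both prerequisites met — the approach phase begins (Mar 4, 2011), the cruise phase begins (Mar 3, 2011); the later is Mar 4, 2011.
Orbit insertion is achieved: Mar 4, 2011 + 6 days = Mar 10, 2011.

2011-03-10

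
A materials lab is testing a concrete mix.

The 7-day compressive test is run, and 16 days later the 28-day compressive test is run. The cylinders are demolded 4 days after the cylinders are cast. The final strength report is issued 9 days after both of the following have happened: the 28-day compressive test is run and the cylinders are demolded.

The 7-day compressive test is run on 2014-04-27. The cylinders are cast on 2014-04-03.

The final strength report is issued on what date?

2014-05-22

The 7-day compressive test is run: Apr 27, 2014.
The 28-day compressive test is run: Apr 27, 2014 + 16 days = May 13, 2014.
The cylinders are cast: Apr 3, 2014.
The cylinders are demolded: Apr 3, 2014 + 4 days = Apr 7, 2014.
Both prerequisites met — the 28-day compressive test is run (May 13, 2014), the cylinders are demolded (Apr 7, 2014); the later is May 13, 2014.
The final strength report is issued: May 13, 2014 + 9 days = May 22, 2014.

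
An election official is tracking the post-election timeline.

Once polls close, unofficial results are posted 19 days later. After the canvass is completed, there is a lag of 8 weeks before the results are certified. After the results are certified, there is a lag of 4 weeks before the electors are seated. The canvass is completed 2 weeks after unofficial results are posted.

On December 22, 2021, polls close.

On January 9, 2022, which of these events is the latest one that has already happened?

Polls close: Dec 22, 2021.
Unofficial results are posted: Dec 22, 2021 + 19 days = Jan 10, 2022.
The canvass is completed: Jan 10, 2022 + 2 weeks = Jan 24, 2022.
The results are certified: Jan 24, 2022 + 8 weeks = Mar 21, 2022.
The electors are seated: Mar 21, 2022 + 4 weeks = Apr 18, 2022.
Jan 9, 2022 falls between when polls close (Dec 22, 2021) and when unofficial results are posted (Jan 10, 2022).

Polls close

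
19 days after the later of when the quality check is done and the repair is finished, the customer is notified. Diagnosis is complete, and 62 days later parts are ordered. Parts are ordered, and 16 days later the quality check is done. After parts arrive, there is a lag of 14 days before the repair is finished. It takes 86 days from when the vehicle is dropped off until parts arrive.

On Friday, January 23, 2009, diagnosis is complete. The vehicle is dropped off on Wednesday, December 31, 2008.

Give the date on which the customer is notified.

Thursday, April 30, 2009

Diagnosis is complete: Jan 23, 2009.
Parts are ordered: Jan 23, 2009 + 62 days = Mar 26, 2009.
The quality check is done: Mar 26, 2009 + 16 days = Apr 11, 2009.
The vehicle is dropped off: Dec 31, 2008.
Parts arrive: Dec 31, 2008 + 86 days = Mar 27, 2009.
The repair is finished: Mar 27, 2009 + 14 days = Apr 10, 2009.
Both prerequisites met — the quality check is done (Apr 11, 2009), the repair is finished (Apr 10, 2009); the later is Apr 11, 2009.
The customer is notified: Apr 11, 2009 + 19 days = Apr 30, 2009.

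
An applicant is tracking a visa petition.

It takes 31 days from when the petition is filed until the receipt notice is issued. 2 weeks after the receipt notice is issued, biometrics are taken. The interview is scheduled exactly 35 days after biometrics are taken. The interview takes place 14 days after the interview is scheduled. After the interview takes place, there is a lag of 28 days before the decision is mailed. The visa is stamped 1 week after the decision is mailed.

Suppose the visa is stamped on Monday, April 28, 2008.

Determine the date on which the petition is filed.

The visa is stamped: Apr 28, 2008.
The decision is mailed: Apr 28, 2008 − 1 week = Apr 21, 2008.
The interview takes place: Apr 21, 2008 − 28 days = Mar 24, 2008.
The interview is scheduled: Mar 24, 2008 − 14 days = Mar 10, 2008.
Biometrics are taken: Mar 10, 2008 − 35 days = Feb 4, 2008.
The receipt notice is issued: Feb 4, 2008 − 2 weeks = Jan 21, 2008.
The petition is filed: Jan 21, 2008 − 31 days = Dec 21, 2007.

Friday, December 21, 2007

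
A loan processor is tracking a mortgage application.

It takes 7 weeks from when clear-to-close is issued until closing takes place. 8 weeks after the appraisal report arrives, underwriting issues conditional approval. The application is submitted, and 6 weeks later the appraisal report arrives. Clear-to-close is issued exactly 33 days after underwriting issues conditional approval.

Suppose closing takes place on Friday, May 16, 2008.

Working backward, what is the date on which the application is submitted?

Sunday, November 18, 2007

Closing takes place: May 16, 2008.
Clear-to-close is issued: May 16, 2008 − 7 weeks = Mar 28, 2008.
Underwriting issues conditional approval: Mar 28, 2008 − 33 days = Feb 24, 2008.
The appraisal report arrives: Feb 24, 2008 − 8 weeks = Dec 30, 2007.
The application is submitted: Dec 30, 2007 − 6 weeks = Nov 18, 2007.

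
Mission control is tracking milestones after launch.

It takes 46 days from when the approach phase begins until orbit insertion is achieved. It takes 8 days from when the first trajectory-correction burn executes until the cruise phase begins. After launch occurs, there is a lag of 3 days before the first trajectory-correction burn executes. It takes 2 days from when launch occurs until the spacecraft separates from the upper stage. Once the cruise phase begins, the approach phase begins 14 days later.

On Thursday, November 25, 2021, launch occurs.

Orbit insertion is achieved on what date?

Launch occurs: Nov 25, 2021.
The first trajectory-correction burn executes: Nov 25, 2021 + 3 days = Nov 28, 2021.
The cruise phase begins: Nov 28, 2021 + 8 days = Dec 6, 2021.
The approach phase begins: Dec 6, 2021 + 14 days = Dec 20, 2021.
Orbit insertion is achieved: Dec 20, 2021 + 46 days = Feb 4, 2022.

Friday, February 4, 2022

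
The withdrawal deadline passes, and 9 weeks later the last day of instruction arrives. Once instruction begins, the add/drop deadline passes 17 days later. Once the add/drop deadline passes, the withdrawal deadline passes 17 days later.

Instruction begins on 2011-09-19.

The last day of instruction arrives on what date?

Instruction begins: Sep 19, 2011.
The add/drop deadline passes: Sep 19, 2011 + 17 days = Oct 6, 2011.
The withdrawal deadline passes: Oct 6, 2011 + 17 days = Oct 23, 2011.
The last day of instruction arrives: Oct 23, 2011 + 9 weeks = Dec 25, 2011.

2011-12-25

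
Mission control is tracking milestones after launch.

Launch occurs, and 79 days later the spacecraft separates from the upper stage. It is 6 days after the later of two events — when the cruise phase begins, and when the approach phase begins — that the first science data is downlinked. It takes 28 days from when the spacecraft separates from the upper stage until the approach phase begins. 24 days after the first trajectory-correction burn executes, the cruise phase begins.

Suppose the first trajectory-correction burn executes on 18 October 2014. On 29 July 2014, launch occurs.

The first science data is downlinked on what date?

The first trajectory-correction burn executes: Oct 18, 2014.
The cruise phase begins: Oct 18, 2014 + 24 days = Nov 11, 2014.
Launch occurs: Jul 29, 2014.
The spacecraft separates from the upper stage: Jul 29, 2014 + 79 days = Oct 16, 2014.
The approach phase begins: Oct 16, 2014 + 28 days = Nov 13, 2014.
Both prerequisites met — the cruise phase begins (Nov 11, 2014), the approach phase begins (Nov 13, 2014); the later is Nov 13, 2014.
The first science data is downlinked: Nov 13, 2014 + 6 days = Nov 19, 2014.

19 November 2014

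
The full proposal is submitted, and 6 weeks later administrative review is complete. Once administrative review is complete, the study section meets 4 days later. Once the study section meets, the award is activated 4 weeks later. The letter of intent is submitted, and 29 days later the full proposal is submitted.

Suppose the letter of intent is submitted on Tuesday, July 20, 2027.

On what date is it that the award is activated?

The letter of intent is submitted: Jul 20, 2027.
The full proposal is submitted: Jul 20, 2027 + 29 days = Aug 18, 2027.
Administrative review is complete: Aug 18, 2027 + 6 weeks = Sep 29, 2027.
The study section meets: Sep 29, 2027 + 4 days = Oct 3, 2027.
The award is activated: Oct 3, 2027 + 4 weeks = Oct 31, 2027.

Sunday, October 31, 2027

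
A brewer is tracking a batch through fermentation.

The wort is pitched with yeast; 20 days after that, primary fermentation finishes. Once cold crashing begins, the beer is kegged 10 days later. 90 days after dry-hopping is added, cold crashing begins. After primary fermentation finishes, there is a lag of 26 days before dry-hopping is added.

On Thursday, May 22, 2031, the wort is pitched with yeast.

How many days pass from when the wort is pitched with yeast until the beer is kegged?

Causal path: the wort is pitched with yeast → primary fermentation finishes → dry-hopping is added → cold crashing begins → the beer is kegged.
Total delay along the path: 20 + 26 + 90 + 10 = 146 days.

146 days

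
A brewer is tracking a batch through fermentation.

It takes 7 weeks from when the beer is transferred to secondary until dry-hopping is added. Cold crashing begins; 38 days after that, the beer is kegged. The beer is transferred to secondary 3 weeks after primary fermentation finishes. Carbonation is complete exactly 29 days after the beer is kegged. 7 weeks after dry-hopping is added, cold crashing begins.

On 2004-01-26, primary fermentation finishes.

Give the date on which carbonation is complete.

Primary fermentation finishes: Jan 26, 2004.
The beer is transferred to secondary: Jan 26, 2004 + 3 weeks = Feb 16, 2004.
Dry-hopping is added: Feb 16, 2004 + 7 weeks = Apr 5, 2004.
Cold crashing begins: Apr 5, 2004 + 7 weeks = May 24, 2004.
The beer is kegged: May 24, 2004 + 38 days = Jul 1, 2004.
Carbonation is complete: Jul 1, 2004 + 29 days = Jul 30, 2004.

2004-07-30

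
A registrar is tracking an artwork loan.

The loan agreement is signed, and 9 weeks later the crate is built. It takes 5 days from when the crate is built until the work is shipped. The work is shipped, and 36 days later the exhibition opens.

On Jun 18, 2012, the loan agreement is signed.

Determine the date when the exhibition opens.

Sep 30, 2012

The loan agreement is signed: Jun 18, 2012.
The crate is built: Jun 18, 2012 + 9 weeks = Aug 20, 2012.
The work is shipped: Aug 20, 2012 + 5 days = Aug 25, 2012.
The exhibition opens: Aug 25, 2012 + 36 days = Sep 30, 2012.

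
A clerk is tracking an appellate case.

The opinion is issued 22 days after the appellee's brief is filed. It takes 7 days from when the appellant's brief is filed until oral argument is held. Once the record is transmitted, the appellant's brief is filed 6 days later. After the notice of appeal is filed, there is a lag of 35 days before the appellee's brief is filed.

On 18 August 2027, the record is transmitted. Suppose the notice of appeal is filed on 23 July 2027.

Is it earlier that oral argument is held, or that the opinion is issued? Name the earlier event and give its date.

The record is transmitted: Aug 18, 2027.
The appellant's brief is filed: Aug 18, 2027 + 6 days = Aug 24, 2027.
Oral argument is held: Aug 24, 2027 + 7 days = Aug 31, 2027.
The notice of appeal is filed: Jul 23, 2027.
The appellee's brief is filed: Jul 23, 2027 + 35 days = Aug 27, 2027.
The opinion is issued: Aug 27, 2027 + 22 days = Sep 18, 2027.
Comparing: oral argument is held on Aug 31, 2027 vs the opinion is issued on Sep 18, 2027. Earlier: oral argument is held.

Oral argument is held — 31 August 2027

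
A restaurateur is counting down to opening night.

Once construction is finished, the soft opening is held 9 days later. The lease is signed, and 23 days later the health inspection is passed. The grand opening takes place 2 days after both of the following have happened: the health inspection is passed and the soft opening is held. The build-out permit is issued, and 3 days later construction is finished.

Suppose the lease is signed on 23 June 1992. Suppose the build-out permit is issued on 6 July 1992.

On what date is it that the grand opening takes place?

20 July 1992

The lease is signed: Jun 23, 1992.
The health inspection is passed: Jun 23, 1992 + 23 days = Jul 16, 1992.
The build-out permit is issued: Jul 6, 1992.
Construction is finished: Jul 6, 1992 + 3 days = Jul 9, 1992.
The soft opening is held: Jul 9, 1992 + 9 days = Jul 18, 1992.
Both prerequisites met — the health inspection is passed (Jul 16, 1992), the soft opening is held (Jul 18, 1992); the later is Jul 18, 1992.
The grand opening takes place: Jul 18, 1992 + 2 days = Jul 20, 1992.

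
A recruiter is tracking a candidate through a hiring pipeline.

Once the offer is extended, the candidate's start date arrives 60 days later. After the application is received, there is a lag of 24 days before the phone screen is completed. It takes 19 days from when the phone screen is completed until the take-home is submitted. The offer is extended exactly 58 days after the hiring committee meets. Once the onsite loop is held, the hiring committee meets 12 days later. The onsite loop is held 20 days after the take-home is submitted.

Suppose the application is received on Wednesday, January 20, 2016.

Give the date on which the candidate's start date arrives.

Sunday, July 31, 2016

The application is received: Jan 20, 2016.
The phone screen is completed: Jan 20, 2016 + 24 days = Feb 13, 2016.
The take-home is submitted: Feb 13, 2016 + 19 days = Mar 3, 2016.
The onsite loop is held: Mar 3, 2016 + 20 days = Mar 23, 2016.
The hiring committee meets: Mar 23, 2016 + 12 days = Apr 4, 2016.
The offer is extended: Apr 4, 2016 + 58 days = Jun 1, 2016.
The candidate's start date arrives: Jun 1, 2016 + 60 days = Jul 31, 2016.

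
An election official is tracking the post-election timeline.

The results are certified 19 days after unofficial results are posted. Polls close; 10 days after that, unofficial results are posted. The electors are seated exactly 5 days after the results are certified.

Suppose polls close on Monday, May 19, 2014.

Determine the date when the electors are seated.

Sunday, June 22, 2014

Polls close: May 19, 2014.
Unofficial results are posted: May 19, 2014 + 10 days = May 29, 2014.
The results are certified: May 29, 2014 + 19 days = Jun 17, 2014.
The electors are seated: Jun 17, 2014 + 5 days = Jun 22, 2014.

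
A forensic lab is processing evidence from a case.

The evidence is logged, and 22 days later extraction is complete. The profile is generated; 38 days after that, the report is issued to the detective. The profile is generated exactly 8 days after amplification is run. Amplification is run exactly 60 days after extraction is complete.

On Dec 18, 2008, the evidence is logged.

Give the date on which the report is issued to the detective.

Apr 25, 2009

The evidence is logged: Dec 18, 2008.
Extraction is complete: Dec 18, 2008 + 22 days = Jan 9, 2009.
Amplification is run: Jan 9, 2009 + 60 days = Mar 10, 2009.
The profile is generated: Mar 10, 2009 + 8 days = Mar 18, 2009.
The report is issued to the detective: Mar 18, 2009 + 38 days = Apr 25, 2009.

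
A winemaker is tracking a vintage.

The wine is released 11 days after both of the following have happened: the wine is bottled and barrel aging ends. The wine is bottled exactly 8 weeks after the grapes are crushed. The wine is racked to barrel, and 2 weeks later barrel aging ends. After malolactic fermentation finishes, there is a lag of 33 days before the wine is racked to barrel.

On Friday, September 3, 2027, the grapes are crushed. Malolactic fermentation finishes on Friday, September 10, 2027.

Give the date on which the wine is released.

Tuesday, November 9, 2027

The grapes are crushed: Sep 3, 2027.
The wine is bottled: Sep 3, 2027 + 8 weeks = Oct 29, 2027.
Malolactic fermentation finishes: Sep 10, 2027.
The wine is racked to barrel: Sep 10, 2027 + 33 days = Oct 13, 2027.
Barrel aging ends: Oct 13, 2027 + 2 weeks = Oct 27, 2027.
Both prerequisites met — the wine is bottled (Oct 29, 2027), barrel aging ends (Oct 27, 2027); the later is Oct 29, 2027.
The wine is released: Oct 29, 2027 + 11 days = Nov 9, 2027.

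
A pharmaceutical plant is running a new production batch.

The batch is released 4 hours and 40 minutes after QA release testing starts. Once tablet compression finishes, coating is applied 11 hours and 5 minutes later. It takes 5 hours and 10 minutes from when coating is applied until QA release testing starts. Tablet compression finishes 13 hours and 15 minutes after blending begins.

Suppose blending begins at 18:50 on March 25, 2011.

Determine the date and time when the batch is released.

05:00 on March 27, 2011

Blending begins: 18:50 Mar 25, 2011.
Tablet compression finishes: 18:50 Mar 25, 2011 + 13h15m = 08:05 Mar 26, 2011.
Coating is applied: 08:05 Mar 26, 2011 + 11h05m = 19:10 Mar 26, 2011.
QA release testing starts: 19:10 Mar 26, 2011 + 5h10m = 00:20 Mar 27, 2011.
The batch is released: 00:20 Mar 27, 2011 + 4h40m = 05:00 Mar 27, 2011.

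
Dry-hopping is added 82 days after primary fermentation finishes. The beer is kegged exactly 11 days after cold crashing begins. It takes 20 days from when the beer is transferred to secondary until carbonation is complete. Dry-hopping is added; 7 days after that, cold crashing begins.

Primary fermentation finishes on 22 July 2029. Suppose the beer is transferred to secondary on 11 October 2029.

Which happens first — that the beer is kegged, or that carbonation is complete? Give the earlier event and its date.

Primary fermentation finishes: Jul 22, 2029.
Dry-hopping is added: Jul 22, 2029 + 82 days = Oct 12, 2029.
Cold crashing begins: Oct 12, 2029 + 7 days = Oct 19, 2029.
The beer is kegged: Oct 19, 2029 + 11 days = Oct 30, 2029.
The beer is transferred to secondary: Oct 11, 2029.
Carbonation is complete: Oct 11, 2029 + 20 days = Oct 31, 2029.
Comparing: the beer is kegged on Oct 30, 2029 vs carbonation is complete on Oct 31, 2029. Earlier: the beer is kegged.

The beer is kegged — 30 October 2029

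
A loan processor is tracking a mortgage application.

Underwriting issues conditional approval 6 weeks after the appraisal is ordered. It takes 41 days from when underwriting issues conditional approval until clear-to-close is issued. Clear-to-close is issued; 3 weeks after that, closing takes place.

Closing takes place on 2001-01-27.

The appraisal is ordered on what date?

Closing takes place: Jan 27, 2001.
Clear-to-close is issued: Jan 27, 2001 − 3 weeks = Jan 6, 2001.
Underwriting issues conditional approval: Jan 6, 2001 − 41 days = Nov 26, 2000.
The appraisal is ordered: Nov 26, 2000 − 6 weeks = Oct 15, 2000.

2000-10-15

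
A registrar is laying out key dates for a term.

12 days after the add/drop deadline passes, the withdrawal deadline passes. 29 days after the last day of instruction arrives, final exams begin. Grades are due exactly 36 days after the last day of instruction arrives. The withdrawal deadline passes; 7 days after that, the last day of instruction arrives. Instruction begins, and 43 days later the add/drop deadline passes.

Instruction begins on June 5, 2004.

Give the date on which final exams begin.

September 4, 2004

Instruction begins: Jun 5, 2004.
The add/drop deadline passes: Jun 5, 2004 + 43 days = Jul 18, 2004.
The withdrawal deadline passes: Jul 18, 2004 + 12 days = Jul 30, 2004.
The last day of instruction arrives: Jul 30, 2004 + 7 days = Aug 6, 2004.
Final exams begin: Aug 6, 2004 + 29 days = Sep 4, 2004.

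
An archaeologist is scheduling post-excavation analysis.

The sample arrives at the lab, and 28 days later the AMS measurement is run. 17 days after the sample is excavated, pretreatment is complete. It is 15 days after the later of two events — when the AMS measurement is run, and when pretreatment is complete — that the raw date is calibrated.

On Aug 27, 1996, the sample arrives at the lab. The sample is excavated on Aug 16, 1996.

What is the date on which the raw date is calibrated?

The sample arrives at the lab: Aug 27, 1996.
The AMS measurement is run: Aug 27, 1996 + 28 days = Sep 24, 1996.
The sample is excavated: Aug 16, 1996.
Pretreatment is complete: Aug 16, 1996 + 17 days = Sep 2, 1996.
Both prerequisites met — the AMS measurement is run (Sep 24, 1996), pretreatment is complete (Sep 2, 1996); the later is Sep 24, 1996.
The raw date is calibrated: Sep 24, 1996 + 15 days = Oct 9, 1996.

Oct 9, 1996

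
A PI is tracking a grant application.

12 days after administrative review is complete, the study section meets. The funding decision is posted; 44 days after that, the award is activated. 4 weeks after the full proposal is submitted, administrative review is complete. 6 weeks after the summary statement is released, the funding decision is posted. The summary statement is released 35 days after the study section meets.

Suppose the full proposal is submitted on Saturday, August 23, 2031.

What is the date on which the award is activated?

Saturday, January 31, 2032

The full proposal is submitted: Aug 23, 2031.
Administrative review is complete: Aug 23, 2031 + 4 weeks = Sep 20, 2031.
The study section meets: Sep 20, 2031 + 12 days = Oct 2, 2031.
The summary statement is released: Oct 2, 2031 + 35 days = Nov 6, 2031.
The funding decision is posted: Nov 6, 2031 + 6 weeks = Dec 18, 2031.
The award is activated: Dec 18, 2031 + 44 days = Jan 31, 2032.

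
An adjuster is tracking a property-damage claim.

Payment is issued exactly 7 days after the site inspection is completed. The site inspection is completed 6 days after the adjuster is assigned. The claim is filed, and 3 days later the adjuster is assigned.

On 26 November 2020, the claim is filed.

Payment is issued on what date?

12 December 2020

The claim is filed: Nov 26, 2020.
The adjuster is assigned: Nov 26, 2020 + 3 days = Nov 29, 2020.
The site inspection is completed: Nov 29, 2020 + 6 days = Dec 5, 2020.
Payment is issued: Dec 5, 2020 + 7 days = Dec 12, 2020.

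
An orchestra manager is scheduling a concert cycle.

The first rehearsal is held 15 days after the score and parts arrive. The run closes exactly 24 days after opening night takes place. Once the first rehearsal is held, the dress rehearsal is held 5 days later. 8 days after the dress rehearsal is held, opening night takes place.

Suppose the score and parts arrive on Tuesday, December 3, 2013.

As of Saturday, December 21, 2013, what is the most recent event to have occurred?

The first rehearsal is held

The score and parts arrive: Dec 3, 2013.
The first rehearsal is held: Dec 3, 2013 + 15 days = Dec 18, 2013.
The dress rehearsal is held: Dec 18, 2013 + 5 days = Dec 23, 2013.
Opening night takes place: Dec 23, 2013 + 8 days = Dec 31, 2013.
The run closes: Dec 31, 2013 + 24 days = Jan 24, 2014.
Dec 21, 2013 falls between when the first rehearsal is held (Dec 18, 2013) and when the dress rehearsal is held (Dec 23, 2013).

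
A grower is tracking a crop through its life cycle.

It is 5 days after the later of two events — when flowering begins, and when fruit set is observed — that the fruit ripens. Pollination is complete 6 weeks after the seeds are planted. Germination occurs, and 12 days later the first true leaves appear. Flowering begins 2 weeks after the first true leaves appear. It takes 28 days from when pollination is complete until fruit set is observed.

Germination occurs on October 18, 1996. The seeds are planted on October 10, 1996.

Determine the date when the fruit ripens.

December 24, 1996

Germination occurs: Oct 18, 1996.
The first true leaves appear: Oct 18, 1996 + 12 days = Oct 30, 1996.
Flowering begins: Oct 30, 1996 + 2 weeks = Nov 13, 1996.
The seeds are planted: Oct 10, 1996.
Pollination is complete: Oct 10, 1996 + 6 weeks = Nov 21, 1996.
Fruit set is observed: Nov 21, 1996 + 28 days = Dec 19, 1996.
Both prerequisites met — flowering begins (Nov 13, 1996), fruit set is observed (Dec 19, 1996); the later is Dec 19, 1996.
The fruit ripens: Dec 19, 1996 + 5 days = Dec 24, 1996.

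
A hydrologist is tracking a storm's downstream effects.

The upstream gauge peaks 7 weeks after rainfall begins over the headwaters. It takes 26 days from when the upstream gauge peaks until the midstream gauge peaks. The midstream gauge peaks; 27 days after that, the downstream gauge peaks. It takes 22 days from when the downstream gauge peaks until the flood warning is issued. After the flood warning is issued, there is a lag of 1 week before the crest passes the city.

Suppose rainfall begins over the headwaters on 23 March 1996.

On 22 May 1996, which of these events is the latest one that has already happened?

Rainfall begins over the headwaters: Mar 23, 1996.
The upstream gauge peaks: Mar 23, 1996 + 7 weeks = May 11, 1996.
The midstream gauge peaks: May 11, 1996 + 26 days = Jun 6, 1996.
The downstream gauge peaks: Jun 6, 1996 + 27 days = Jul 3, 1996.
The flood warning is issued: Jul 3, 1996 + 22 days = Jul 25, 1996.
The crest passes the city: Jul 25, 1996 + 1 week = Aug 1, 1996.
May 22, 1996 falls between when the upstream gauge peaks (May 11, 1996) and when the midstream gauge peaks (Jun 6, 1996).

The upstream gauge peaks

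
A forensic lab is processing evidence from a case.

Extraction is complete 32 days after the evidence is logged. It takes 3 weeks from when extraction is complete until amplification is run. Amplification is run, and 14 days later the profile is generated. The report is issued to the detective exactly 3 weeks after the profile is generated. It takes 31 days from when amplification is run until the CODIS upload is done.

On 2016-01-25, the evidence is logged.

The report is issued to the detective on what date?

2016-04-22

The evidence is logged: Jan 25, 2016.
Extraction is complete: Jan 25, 2016 + 32 days = Feb 26, 2016.
Amplification is run: Feb 26, 2016 + 3 weeks = Mar 18, 2016.
The profile is generated: Mar 18, 2016 + 14 days = Apr 1, 2016.
The report is issued to the detective: Apr 1, 2016 + 3 weeks = Apr 22, 2016.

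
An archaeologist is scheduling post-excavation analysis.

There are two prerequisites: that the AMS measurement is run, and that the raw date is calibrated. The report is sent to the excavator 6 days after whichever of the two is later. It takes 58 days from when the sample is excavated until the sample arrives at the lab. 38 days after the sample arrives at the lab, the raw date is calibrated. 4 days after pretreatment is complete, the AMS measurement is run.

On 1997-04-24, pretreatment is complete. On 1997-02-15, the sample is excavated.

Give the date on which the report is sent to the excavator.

1997-05-28

Pretreatment is complete: Apr 24, 1997.
The AMS measurement is run: Apr 24, 1997 + 4 days = Apr 28, 1997.
The sample is excavated: Feb 15, 1997.
The sample arrives at the lab: Feb 15, 1997 + 58 days = Apr 14, 1997.
The raw date is calibrated: Apr 14, 1997 + 38 days = May 22, 1997.
Both prerequisites met — the AMS measurement is run (Apr 28, 1997), the raw date is calibrated (May 22, 1997); the later is May 22, 1997.
The report is sent to the excavator: May 22, 1997 + 6 days = May 28, 1997.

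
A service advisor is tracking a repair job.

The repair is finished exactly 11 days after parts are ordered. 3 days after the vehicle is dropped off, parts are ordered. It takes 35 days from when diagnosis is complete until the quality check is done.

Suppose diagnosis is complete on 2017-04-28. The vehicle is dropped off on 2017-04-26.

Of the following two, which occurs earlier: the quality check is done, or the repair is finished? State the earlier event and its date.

The repair is finished — 2017-05-10

Diagnosis is complete: Apr 28, 2017.
The quality check is done: Apr 28, 2017 + 35 days = Jun 2, 2017.
The vehicle is dropped off: Apr 26, 2017.
Parts are ordered: Apr 26, 2017 + 3 days = Apr 29, 2017.
The repair is finished: Apr 29, 2017 + 11 days = May 10, 2017.
Comparing: the quality check is done on Jun 2, 2017 vs the repair is finished on May 10, 2017. Earlier: the repair is finished.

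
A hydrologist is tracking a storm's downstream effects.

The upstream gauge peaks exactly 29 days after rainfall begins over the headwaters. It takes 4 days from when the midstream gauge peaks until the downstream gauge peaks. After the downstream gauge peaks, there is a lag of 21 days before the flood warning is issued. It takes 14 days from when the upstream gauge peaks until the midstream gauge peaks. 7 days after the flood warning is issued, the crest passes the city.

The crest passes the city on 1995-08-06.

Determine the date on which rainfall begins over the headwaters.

1995-05-23

The crest passes the city: Aug 6, 1995.
The flood warning is issued: Aug 6, 1995 − 7 days = Jul 30, 1995.
The downstream gauge peaks: Jul 30, 1995 − 21 days = Jul 9, 1995.
The midstream gauge peaks: Jul 9, 1995 − 4 days = Jul 5, 1995.
The upstream gauge peaks: Jul 5, 1995 − 14 days = Jun 21, 1995.
Rainfall begins over the headwaters: Jun 21, 1995 − 29 days = May 23, 1995.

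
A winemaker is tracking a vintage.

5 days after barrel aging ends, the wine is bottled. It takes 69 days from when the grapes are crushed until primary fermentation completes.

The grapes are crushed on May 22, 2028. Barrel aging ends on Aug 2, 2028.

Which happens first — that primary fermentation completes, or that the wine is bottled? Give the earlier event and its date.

Primary fermentation completes — Jul 30, 2028

The grapes are crushed: May 22, 2028.
Primary fermentation completes: May 22, 2028 + 69 days = Jul 30, 2028.
Barrel aging ends: Aug 2, 2028.
The wine is bottled: Aug 2, 2028 + 5 days = Aug 7, 2028.
Comparing: primary fermentation completes on Jul 30, 2028 vs the wine is bottled on Aug 7, 2028. Earlier: primary fermentation completes.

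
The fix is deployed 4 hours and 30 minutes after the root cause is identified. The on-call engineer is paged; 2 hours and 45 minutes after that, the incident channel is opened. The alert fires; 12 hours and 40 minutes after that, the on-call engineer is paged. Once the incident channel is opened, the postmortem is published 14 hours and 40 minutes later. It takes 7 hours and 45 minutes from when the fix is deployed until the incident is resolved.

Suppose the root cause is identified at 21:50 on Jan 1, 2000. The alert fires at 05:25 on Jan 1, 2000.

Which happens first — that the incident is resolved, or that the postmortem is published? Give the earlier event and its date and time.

The root cause is identified: 21:50 Jan 1, 2000.
The fix is deployed: 21:50 Jan 1, 2000 + 4h30m = 02:20 Jan 2, 2000.
The incident is resolved: 02:20 Jan 2, 2000 + 7h45m = 10:05 Jan 2, 2000.
The alert fires: 05:25 Jan 1, 2000.
The on-call engineer is paged: 05:25 Jan 1, 2000 + 12h40m = 18:05 Jan 1, 2000.
The incident channel is opened: 18:05 Jan 1, 2000 + 2h45m = 20:50 Jan 1, 2000.
The postmortem is published: 20:50 Jan 1, 2000 + 14h40m = 11:30 Jan 2, 2000.
Comparing: the incident is resolved at 10:05 Jan 2, 2000 vs the postmortem is published at 11:30 Jan 2, 2000. Earlier: the incident is resolved.

The incident is resolved — 10:05 on Jan 2, 2000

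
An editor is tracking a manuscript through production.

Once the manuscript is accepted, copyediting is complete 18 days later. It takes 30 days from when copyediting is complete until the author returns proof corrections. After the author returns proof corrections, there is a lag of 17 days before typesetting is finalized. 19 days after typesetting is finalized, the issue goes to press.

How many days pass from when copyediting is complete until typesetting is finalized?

47 days

Causal path: copyediting is complete → the author returns proof corrections → typesetting is finalized.
Total delay along the path: 30 + 17 = 47 days.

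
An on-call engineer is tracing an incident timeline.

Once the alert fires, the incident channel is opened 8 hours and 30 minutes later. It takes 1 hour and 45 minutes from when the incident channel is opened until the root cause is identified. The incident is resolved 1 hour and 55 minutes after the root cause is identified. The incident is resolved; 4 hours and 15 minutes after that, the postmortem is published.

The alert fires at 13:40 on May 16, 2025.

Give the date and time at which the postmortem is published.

06:05 on May 17, 2025

The alert fires: 13:40 May 16, 2025.
The incident channel is opened: 13:40 May 16, 2025 + 8h30m = 22:10 May 16, 2025.
The root cause is identified: 22:10 May 16, 2025 + 1h45m = 23:55 May 16, 2025.
The incident is resolved: 23:55 May 16, 2025 + 1h55m = 01:50 May 17, 2025.
The postmortem is published: 01:50 May 17, 2025 + 4h15m = 06:05 May 17, 2025.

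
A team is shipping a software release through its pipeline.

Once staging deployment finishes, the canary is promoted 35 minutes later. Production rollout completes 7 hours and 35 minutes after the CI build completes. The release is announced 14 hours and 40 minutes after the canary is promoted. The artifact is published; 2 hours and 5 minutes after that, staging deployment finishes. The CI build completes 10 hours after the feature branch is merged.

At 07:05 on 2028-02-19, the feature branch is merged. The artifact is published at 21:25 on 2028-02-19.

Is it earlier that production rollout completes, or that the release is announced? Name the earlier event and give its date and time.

Production rollout completes — 00:40 on 2028-02-20

The feature branch is merged: 07:05 Feb 19, 2028.
The CI build completes: 07:05 Feb 19, 2028 + 10h = 17:05 Feb 19, 2028.
Production rollout completes: 17:05 Feb 19, 2028 + 7h35m = 00:40 Feb 20, 2028.
The artifact is published: 21:25 Feb 19, 2028.
Staging deployment finishes: 21:25 Feb 19, 2028 + 2h05m = 23:30 Feb 19, 2028.
The canary is promoted: 23:30 Feb 19, 2028 + 35m = 00:05 Feb 20, 2028.
The release is announced: 00:05 Feb 20, 2028 + 14h40m = 14:45 Feb 20, 2028.
Comparing: production rollout completes at 00:40 Feb 20, 2028 vs the release is announced at 14:45 Feb 20, 2028. Earlier: production rollout completes.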